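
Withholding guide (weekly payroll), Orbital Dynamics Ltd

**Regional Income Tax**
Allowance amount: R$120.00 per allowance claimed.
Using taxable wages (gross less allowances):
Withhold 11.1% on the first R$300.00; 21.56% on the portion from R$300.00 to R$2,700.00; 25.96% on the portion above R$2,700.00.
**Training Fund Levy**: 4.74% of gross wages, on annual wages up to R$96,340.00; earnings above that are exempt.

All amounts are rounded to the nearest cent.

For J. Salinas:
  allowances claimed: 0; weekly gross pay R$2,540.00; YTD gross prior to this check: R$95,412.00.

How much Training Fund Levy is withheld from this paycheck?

R$43.99

Training Fund Levy: cap R$96,340.00 − YTD R$95,412.00 = R$928.00 subject; 4.74% × R$928.00 = R$43.99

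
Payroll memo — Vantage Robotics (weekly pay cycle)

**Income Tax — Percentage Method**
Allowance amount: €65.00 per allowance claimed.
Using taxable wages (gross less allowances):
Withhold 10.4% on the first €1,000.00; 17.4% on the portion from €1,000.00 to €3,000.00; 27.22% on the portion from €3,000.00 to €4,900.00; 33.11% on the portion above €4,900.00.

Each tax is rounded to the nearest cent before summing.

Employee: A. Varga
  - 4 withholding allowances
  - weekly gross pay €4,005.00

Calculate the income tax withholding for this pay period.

Income Tax: taxable = €4,005.00 − 4×€65.00 = €3,745.00
  €452.00 + 27.22% × (€3,745.00 − €3,000.00) = €452.00 + 27.22% × €745.00 = €654.79

€654.79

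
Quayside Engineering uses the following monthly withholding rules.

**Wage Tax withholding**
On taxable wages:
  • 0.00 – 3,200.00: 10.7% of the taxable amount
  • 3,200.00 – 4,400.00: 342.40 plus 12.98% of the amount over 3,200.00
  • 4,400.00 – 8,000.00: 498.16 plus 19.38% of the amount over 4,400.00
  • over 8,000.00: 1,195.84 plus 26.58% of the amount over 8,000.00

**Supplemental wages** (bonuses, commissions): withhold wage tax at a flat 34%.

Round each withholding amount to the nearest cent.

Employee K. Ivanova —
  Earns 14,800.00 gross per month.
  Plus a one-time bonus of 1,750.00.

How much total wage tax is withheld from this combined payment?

Wage Tax: taxable = 14,800.00
  1,195.84 + 26.58% × (14,800.00 − 8,000.00) = 1,195.84 + 26.58% × 6,800.00 = 3,003.28
Supplemental (34% flat on bonus): 34% × 1,750.00 = 595.00
Total wage tax: 3,003.28 + 595.00 = 3,598.28

3,598.28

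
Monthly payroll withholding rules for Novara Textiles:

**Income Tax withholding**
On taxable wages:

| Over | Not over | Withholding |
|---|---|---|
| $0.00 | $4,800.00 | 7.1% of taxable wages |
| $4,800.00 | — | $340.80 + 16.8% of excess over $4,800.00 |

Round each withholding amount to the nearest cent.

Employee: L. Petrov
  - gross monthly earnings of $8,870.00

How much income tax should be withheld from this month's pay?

Income Tax: taxable = $8,870.00
  $340.80 + 16.8% × ($8,870.00 − $4,800.00) = $340.80 + 16.8% × $4,070.00 = $1,024.56

$1,024.56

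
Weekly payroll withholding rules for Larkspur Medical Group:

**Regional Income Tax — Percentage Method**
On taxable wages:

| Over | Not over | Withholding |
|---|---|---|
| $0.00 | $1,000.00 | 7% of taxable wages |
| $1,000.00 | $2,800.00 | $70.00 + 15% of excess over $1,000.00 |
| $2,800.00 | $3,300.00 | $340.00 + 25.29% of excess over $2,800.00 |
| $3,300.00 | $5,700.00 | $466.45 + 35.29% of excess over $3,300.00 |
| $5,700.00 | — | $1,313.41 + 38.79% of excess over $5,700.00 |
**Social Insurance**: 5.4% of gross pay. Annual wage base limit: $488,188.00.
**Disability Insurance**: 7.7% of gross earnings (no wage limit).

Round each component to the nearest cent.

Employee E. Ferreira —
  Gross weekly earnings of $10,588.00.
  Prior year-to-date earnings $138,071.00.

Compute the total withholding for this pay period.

$4,596.50

Regional Income Tax: taxable = $10,588.00
  $1,313.41 + 38.79% × ($10,588.00 − $5,700.00) = $1,313.41 + 38.79% × $4,888.00 = $3,209.47
Social Insurance: 5.4% × $10,588.00 = $571.75
Disability Insurance: 7.7% × $10,588.00 = $815.28
Total: $3,209.47 + $571.75 + $815.28 = $4,596.50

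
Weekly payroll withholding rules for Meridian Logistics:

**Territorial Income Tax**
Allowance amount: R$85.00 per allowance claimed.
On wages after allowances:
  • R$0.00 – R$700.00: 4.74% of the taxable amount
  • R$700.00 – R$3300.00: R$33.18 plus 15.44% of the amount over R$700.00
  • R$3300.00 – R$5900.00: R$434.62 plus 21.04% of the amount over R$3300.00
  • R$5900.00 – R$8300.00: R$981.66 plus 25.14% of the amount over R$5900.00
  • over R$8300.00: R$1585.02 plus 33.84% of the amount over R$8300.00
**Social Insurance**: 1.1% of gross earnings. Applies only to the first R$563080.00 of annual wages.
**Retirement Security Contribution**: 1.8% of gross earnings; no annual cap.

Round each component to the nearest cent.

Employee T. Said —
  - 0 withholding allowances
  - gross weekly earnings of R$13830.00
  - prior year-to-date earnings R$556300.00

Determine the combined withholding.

Territorial Income Tax: taxable = R$13830.00
  R$1585.02 + 33.84% × (R$13830.00 − R$8300.00) = R$1585.02 + 33.84% × R$5530.00 = R$3456.37
Social Insurance: cap R$563080.00 − YTD R$556300.00 = R$6780.00 subject; 1.1% × R$6780.00 = R$74.58
Retirement Security Contribution: 1.8% × R$13830.00 = R$248.94
Total: R$3456.37 + R$74.58 + R$248.94 = R$3779.89

R$3779.89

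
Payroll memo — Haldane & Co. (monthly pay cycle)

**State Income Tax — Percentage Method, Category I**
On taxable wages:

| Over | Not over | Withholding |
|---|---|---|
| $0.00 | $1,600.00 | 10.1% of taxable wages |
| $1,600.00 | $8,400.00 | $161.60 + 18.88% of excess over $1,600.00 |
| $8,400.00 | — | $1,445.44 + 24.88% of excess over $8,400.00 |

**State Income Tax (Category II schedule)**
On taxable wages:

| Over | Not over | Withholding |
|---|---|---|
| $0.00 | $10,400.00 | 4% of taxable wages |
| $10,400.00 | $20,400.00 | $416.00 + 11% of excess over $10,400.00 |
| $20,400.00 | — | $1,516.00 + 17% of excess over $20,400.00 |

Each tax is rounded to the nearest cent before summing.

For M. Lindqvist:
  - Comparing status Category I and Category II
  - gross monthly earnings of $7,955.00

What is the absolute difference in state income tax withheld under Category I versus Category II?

State Income Tax (Category I): taxable = $7,955.00
  $161.60 + 18.88% × ($7,955.00 − $1,600.00) = $161.60 + 18.88% × $6,355.00 = $1,361.42
State Income Tax (Category II): taxable = $7,955.00
  4% × $7,955.00 = $318.20
Difference: |$1,361.42 − $318.20| = $1,043.22 (higher under Category I)

$1,043.22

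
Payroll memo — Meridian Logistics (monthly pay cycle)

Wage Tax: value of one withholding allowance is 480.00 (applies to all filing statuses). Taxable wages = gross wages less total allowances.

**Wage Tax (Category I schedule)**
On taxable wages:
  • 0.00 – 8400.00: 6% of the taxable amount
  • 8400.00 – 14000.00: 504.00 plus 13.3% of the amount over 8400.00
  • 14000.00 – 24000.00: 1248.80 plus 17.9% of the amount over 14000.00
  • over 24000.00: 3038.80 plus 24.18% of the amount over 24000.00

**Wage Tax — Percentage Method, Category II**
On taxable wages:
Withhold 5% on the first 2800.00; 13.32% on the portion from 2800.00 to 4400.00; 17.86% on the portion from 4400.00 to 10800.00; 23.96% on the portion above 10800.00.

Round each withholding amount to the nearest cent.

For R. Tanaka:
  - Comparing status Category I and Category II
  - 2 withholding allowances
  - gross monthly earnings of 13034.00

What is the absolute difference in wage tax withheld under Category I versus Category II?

Wage Tax (Category I): taxable = 13034.00 − 2×480.00 = 12074.00
  504.00 + 13.3% × (12074.00 − 8400.00) = 504.00 + 13.3% × 3674.00 = 992.64
Wage Tax (Category II): taxable = 13034.00 − 2×480.00 = 12074.00
  1496.16 + 23.96% × (12074.00 − 10800.00) = 1496.16 + 23.96% × 1274.00 = 1801.41
Difference: |992.64 − 1801.41| = 808.77 (higher under Category II)

808.77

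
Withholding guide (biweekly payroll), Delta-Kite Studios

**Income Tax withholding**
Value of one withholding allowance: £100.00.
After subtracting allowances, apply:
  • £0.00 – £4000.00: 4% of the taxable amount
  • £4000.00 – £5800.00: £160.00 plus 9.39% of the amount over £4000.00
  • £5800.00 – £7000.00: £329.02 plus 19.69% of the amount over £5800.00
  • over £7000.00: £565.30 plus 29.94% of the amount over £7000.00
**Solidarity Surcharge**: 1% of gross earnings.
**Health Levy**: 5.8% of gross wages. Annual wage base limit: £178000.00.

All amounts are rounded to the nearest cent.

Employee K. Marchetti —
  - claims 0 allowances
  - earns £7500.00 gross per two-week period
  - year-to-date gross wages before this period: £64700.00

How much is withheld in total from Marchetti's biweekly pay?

£1225.00

Income Tax: taxable = £7500.00
  £565.30 + 29.94% × (£7500.00 − £7000.00) = £565.30 + 29.94% × £500.00 = £715.00
Solidarity Surcharge: 1% × £7500.00 = £75.00
Health Levy: 5.8% × £7500.00 = £435.00
Total: £715.00 + £75.00 + £435.00 = £1225.00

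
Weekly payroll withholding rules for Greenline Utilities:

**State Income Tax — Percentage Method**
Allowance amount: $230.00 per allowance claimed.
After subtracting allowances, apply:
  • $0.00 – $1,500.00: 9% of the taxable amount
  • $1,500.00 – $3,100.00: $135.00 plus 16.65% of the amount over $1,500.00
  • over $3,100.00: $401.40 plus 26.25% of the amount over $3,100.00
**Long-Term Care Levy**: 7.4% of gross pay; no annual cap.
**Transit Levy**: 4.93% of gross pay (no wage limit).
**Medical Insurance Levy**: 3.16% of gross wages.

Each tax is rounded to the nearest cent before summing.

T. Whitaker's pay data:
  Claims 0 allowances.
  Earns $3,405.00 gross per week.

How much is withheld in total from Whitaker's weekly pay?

State Income Tax: taxable = $3,405.00
  $401.40 + 26.25% × ($3,405.00 − $3,100.00) = $401.40 + 26.25% × $305.00 = $481.46
Long-Term Care Levy: 7.4% × $3,405.00 = $251.97
Transit Levy: 4.93% × $3,405.00 = $167.87
Medical Insurance Levy: 3.16% × $3,405.00 = $107.60
Total: $481.46 + $251.97 + $167.87 + $107.60 = $1,008.90

$1,008.90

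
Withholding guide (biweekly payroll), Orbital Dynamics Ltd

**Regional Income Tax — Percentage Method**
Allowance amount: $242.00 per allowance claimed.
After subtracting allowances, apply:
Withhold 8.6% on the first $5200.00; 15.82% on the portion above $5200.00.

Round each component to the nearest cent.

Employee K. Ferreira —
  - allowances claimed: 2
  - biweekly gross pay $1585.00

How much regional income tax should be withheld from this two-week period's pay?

$94.69

Regional Income Tax: taxable = $1585.00 − 2×$242.00 = $1101.00
  8.6% × $1101.00 = $94.69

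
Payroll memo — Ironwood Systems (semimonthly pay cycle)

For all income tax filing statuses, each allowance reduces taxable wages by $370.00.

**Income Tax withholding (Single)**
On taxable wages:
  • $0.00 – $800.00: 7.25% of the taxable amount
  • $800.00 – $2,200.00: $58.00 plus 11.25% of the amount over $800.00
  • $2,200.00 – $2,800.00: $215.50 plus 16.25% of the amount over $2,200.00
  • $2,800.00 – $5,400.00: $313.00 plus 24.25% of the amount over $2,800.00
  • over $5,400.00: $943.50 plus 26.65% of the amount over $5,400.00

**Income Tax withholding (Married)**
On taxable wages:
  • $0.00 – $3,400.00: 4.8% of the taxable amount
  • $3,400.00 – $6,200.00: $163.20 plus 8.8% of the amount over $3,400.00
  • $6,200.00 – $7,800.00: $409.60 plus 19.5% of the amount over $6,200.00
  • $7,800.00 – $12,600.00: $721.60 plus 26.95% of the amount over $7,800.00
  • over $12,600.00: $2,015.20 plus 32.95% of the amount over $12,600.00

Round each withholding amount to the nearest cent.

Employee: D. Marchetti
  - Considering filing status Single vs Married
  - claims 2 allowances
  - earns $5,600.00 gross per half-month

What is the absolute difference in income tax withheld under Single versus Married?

Income Tax (Single): taxable = $5,600.00 − 2×$370.00 = $4,860.00
  $313.00 + 24.25% × ($4,860.00 − $2,800.00) = $313.00 + 24.25% × $2,060.00 = $812.55
Income Tax (Married): taxable = $5,600.00 − 2×$370.00 = $4,860.00
  $163.20 + 8.8% × ($4,860.00 − $3,400.00) = $163.20 + 8.8% × $1,460.00 = $291.68
Difference: |$812.55 − $291.68| = $520.87 (higher under Single)

$520.87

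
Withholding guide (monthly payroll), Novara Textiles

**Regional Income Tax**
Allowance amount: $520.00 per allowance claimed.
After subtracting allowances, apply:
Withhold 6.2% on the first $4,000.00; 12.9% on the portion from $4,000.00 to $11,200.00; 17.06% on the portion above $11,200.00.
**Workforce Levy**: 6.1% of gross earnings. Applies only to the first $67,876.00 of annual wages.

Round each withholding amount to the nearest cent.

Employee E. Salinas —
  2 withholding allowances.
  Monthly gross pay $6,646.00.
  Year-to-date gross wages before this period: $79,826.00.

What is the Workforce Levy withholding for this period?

$0.00

Workforce Levy: YTD $79,826.00 ≥ cap $67,876.00 → $0.00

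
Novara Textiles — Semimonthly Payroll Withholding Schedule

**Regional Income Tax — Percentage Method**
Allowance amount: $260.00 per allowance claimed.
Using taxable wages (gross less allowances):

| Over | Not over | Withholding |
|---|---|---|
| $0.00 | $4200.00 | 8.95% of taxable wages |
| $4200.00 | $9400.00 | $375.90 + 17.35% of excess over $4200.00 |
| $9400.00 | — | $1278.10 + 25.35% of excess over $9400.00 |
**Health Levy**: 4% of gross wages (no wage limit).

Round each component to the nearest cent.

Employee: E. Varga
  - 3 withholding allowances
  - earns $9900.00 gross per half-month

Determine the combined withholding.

Regional Income Tax: taxable = $9900.00 − 3×$260.00 = $9120.00
  $375.90 + 17.35% × ($9120.00 − $4200.00) = $375.90 + 17.35% × $4920.00 = $1229.52
Health Levy: 4% × $9900.00 = $396.00
Total: $1229.52 + $396.00 = $1625.52

$1625.52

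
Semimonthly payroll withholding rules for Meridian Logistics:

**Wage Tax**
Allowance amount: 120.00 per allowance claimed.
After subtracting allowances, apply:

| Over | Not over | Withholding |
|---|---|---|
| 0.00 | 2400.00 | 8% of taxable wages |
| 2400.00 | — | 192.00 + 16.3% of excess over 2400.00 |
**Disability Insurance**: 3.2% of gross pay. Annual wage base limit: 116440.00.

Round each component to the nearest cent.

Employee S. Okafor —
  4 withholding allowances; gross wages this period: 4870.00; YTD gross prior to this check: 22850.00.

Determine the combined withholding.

672.21

Wage Tax: taxable = 4870.00 − 4×120.00 = 4390.00
  192.00 + 16.3% × (4390.00 − 2400.00) = 192.00 + 16.3% × 1990.00 = 516.37
Disability Insurance: 3.2% × 4870.00 = 155.84
Total: 516.37 + 155.84 = 672.21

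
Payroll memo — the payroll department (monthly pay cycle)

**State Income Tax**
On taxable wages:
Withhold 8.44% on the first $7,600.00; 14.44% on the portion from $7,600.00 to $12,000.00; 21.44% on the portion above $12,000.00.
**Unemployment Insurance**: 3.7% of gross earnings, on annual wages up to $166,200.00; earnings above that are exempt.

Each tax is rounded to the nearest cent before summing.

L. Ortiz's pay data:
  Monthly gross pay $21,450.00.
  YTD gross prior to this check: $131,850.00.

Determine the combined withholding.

$4,096.53

State Income Tax: taxable = $21,450.00
  $1,276.80 + 21.44% × ($21,450.00 − $12,000.00) = $1,276.80 + 21.44% × $9,450.00 = $3,302.88
Unemployment Insurance: 3.7% × $21,450.00 = $793.65
Total: $3,302.88 + $793.65 = $4,096.53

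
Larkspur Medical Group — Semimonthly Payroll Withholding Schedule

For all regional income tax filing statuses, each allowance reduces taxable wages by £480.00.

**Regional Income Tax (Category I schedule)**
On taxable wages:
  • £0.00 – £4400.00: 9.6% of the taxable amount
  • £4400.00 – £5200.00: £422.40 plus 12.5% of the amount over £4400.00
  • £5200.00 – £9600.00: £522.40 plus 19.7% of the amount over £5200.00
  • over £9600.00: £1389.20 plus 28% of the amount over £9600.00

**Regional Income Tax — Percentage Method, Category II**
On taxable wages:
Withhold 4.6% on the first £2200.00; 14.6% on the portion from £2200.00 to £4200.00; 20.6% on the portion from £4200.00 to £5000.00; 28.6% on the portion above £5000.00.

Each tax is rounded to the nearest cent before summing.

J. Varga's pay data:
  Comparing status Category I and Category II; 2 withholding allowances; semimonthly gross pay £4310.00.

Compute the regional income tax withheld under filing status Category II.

£269.10

Regional Income Tax (Category II): taxable = £4310.00 − 2×£480.00 = £3350.00
  £101.20 + 14.6% × (£3350.00 − £2200.00) = £101.20 + 14.6% × £1150.00 = £269.10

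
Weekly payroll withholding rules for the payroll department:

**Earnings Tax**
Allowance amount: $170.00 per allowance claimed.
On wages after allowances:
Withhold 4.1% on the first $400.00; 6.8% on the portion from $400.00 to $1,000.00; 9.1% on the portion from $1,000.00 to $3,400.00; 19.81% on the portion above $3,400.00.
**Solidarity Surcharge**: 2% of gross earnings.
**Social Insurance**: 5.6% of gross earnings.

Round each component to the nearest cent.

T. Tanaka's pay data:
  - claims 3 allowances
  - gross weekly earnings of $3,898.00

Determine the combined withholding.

$570.76

Earnings Tax: taxable = $3,898.00 − 3×$170.00 = $3,388.00
  $57.20 + 9.1% × ($3,388.00 − $1,000.00) = $57.20 + 9.1% × $2,388.00 = $274.51
Solidarity Surcharge: 2% × $3,898.00 = $77.96
Social Insurance: 5.6% × $3,898.00 = $218.29
Total: $274.51 + $77.96 + $218.29 = $570.76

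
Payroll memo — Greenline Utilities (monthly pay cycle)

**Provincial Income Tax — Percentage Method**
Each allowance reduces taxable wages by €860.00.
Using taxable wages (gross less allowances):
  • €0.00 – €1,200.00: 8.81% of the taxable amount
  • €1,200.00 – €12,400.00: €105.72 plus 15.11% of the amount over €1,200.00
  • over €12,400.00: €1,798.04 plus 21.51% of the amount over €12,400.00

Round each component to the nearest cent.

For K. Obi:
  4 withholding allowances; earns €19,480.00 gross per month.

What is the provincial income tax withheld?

Provincial Income Tax: taxable = €19,480.00 − 4×€860.00 = €16,040.00
  €1,798.04 + 21.51% × (€16,040.00 − €12,400.00) = €1,798.04 + 21.51% × €3,640.00 = €2,581.00

€2,581.00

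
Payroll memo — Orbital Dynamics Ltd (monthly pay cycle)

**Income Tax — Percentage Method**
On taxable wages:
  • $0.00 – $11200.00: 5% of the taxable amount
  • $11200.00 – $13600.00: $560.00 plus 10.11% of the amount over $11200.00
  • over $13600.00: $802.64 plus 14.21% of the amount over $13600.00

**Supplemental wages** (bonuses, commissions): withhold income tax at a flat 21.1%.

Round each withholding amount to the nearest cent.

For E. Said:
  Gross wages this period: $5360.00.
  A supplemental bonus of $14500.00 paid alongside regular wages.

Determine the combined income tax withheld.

Income Tax: taxable = $5360.00
  5% × $5360.00 = $268.00
Supplemental (21.1% flat on bonus): 21.1% × $14500.00 = $3059.50
Total income tax: $268.00 + $3059.50 = $3327.50

$3327.50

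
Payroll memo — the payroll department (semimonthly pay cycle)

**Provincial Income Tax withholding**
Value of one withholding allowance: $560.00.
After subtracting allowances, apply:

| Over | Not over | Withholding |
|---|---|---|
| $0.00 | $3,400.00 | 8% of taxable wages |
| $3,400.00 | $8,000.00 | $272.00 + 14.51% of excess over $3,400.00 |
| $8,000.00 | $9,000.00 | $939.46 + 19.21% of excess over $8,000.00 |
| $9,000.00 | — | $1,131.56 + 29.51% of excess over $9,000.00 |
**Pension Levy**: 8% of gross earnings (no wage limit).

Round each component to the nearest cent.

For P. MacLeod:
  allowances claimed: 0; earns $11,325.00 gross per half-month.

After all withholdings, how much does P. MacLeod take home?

$8,601.33

Provincial Income Tax: taxable = $11,325.00
  $1,131.56 + 29.51% × ($11,325.00 − $9,000.00) = $1,131.56 + 29.51% × $2,325.00 = $1,817.67
Pension Levy: 8% × $11,325.00 = $906.00
Total withheld: $1,817.67 + $906.00 = $2,723.67
Net pay: $11,325.00 − $2,723.67 = $8,601.33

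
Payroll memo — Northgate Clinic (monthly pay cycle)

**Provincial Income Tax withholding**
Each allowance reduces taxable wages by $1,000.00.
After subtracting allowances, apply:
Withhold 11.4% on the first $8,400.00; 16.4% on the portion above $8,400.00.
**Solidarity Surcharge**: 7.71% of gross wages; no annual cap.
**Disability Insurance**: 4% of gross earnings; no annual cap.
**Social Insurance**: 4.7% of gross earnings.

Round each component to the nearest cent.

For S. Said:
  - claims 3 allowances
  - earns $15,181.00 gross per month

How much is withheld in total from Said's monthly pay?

$4,068.89

Provincial Income Tax: taxable = $15,181.00 − 3×$1,000.00 = $12,181.00
  $957.60 + 16.4% × ($12,181.00 − $8,400.00) = $957.60 + 16.4% × $3,781.00 = $1,577.68
Solidarity Surcharge: 7.71% × $15,181.00 = $1,170.46
Disability Insurance: 4% × $15,181.00 = $607.24
Social Insurance: 4.7% × $15,181.00 = $713.51
Total: $1,577.68 + $1,170.46 + $607.24 + $713.51 = $4,068.89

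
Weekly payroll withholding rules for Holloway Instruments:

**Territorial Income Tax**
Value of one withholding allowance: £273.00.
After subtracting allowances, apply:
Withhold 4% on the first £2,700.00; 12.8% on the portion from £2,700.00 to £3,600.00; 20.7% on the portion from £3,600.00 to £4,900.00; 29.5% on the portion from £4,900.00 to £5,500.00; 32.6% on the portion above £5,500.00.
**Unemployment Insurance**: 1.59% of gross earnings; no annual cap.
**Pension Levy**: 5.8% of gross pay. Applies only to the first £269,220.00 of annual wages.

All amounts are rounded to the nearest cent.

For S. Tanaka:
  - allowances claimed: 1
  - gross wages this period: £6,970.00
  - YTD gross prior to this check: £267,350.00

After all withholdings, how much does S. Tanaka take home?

Territorial Income Tax: taxable = £6,970.00 − 1×£273.00 = £6,697.00
  £669.30 + 32.6% × (£6,697.00 − £5,500.00) = £669.30 + 32.6% × £1,197.00 = £1,059.52
Unemployment Insurance: 1.59% × £6,970.00 = £110.82
Pension Levy: cap £269,220.00 − YTD £267,350.00 = £1,870.00 subject; 5.8% × £1,870.00 = £108.46
Total withheld: £1,059.52 + £110.82 + £108.46 = £1,278.80
Net pay: £6,970.00 − £1,278.80 = £5,691.20

£5,691.20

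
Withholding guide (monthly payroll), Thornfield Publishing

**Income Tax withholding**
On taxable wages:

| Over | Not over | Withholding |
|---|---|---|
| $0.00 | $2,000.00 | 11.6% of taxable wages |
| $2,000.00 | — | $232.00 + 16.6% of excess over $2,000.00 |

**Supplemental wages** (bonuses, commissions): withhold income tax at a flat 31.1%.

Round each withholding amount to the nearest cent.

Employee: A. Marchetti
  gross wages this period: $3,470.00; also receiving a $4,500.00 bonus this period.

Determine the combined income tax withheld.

Income Tax: taxable = $3,470.00
  $232.00 + 16.6% × ($3,470.00 − $2,000.00) = $232.00 + 16.6% × $1,470.00 = $476.02
Supplemental (31.1% flat on bonus): 31.1% × $4,500.00 = $1,399.50
Total income tax: $476.02 + $1,399.50 = $1,875.52

$1,875.52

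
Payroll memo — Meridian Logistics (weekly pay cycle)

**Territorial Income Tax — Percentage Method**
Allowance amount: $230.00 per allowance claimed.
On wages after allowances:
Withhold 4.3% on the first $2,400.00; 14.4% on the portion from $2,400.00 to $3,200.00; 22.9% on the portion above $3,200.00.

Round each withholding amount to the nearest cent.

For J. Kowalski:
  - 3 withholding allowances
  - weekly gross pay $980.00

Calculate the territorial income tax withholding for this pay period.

Territorial Income Tax: taxable = $980.00 − 3×$230.00 = $290.00
  4.3% × $290.00 = $12.47

$12.47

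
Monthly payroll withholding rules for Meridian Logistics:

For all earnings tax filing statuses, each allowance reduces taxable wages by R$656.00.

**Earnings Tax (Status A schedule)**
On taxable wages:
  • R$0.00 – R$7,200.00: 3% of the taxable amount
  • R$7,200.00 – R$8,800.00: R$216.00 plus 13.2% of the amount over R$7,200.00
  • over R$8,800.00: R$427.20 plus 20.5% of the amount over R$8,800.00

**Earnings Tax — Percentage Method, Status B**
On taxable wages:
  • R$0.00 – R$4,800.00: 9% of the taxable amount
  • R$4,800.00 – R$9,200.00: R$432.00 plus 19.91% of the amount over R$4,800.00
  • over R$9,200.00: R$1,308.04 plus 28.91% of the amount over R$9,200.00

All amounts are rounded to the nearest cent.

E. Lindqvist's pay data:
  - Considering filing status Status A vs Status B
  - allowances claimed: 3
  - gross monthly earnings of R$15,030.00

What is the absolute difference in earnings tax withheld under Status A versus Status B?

Earnings Tax (Status A): taxable = R$15,030.00 − 3×R$656.00 = R$13,062.00
  R$427.20 + 20.5% × (R$13,062.00 − R$8,800.00) = R$427.20 + 20.5% × R$4,262.00 = R$1,300.91
Earnings Tax (Status B): taxable = R$15,030.00 − 3×R$656.00 = R$13,062.00
  R$1,308.04 + 28.91% × (R$13,062.00 − R$9,200.00) = R$1,308.04 + 28.91% × R$3,862.00 = R$2,424.54
Difference: |R$1,300.91 − R$2,424.54| = R$1,123.63 (higher under Status B)

R$1,123.63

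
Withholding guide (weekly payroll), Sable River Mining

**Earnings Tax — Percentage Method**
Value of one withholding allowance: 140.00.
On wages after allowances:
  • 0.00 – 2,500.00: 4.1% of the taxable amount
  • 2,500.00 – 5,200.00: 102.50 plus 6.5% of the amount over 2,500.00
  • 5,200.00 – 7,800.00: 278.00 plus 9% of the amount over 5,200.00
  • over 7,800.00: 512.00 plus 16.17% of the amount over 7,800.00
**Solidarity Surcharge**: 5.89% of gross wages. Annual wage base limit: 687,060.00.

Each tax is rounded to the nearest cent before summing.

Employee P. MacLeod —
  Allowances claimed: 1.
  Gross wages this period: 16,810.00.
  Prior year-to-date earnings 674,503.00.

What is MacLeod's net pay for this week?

Earnings Tax: taxable = 16,810.00 − 1×140.00 = 16,670.00
  512.00 + 16.17% × (16,670.00 − 7,800.00) = 512.00 + 16.17% × 8,870.00 = 1,946.28
Solidarity Surcharge: cap 687,060.00 − YTD 674,503.00 = 12,557.00 subject; 5.89% × 12,557.00 = 739.61
Total withheld: 1,946.28 + 739.61 = 2,685.89
Net pay: 16,810.00 − 2,685.89 = 14,124.11

14,124.11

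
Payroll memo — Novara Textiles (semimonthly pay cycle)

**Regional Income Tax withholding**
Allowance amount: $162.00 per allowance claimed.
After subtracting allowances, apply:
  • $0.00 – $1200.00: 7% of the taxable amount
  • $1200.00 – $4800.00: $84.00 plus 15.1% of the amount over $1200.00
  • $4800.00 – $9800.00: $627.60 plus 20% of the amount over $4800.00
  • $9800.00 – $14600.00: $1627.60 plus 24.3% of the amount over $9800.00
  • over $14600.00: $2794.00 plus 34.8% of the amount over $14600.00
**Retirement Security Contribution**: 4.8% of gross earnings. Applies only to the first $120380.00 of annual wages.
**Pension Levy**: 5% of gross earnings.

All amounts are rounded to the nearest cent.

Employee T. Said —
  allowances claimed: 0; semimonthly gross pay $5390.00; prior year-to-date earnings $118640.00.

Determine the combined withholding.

$1098.62

Regional Income Tax: taxable = $5390.00
  $627.60 + 20% × ($5390.00 − $4800.00) = $627.60 + 20% × $590.00 = $745.60
Retirement Security Contribution: cap $120380.00 − YTD $118640.00 = $1740.00 subject; 4.8% × $1740.00 = $83.52
Pension Levy: 5% × $5390.00 = $269.50
Total: $745.60 + $83.52 + $269.50 = $1098.62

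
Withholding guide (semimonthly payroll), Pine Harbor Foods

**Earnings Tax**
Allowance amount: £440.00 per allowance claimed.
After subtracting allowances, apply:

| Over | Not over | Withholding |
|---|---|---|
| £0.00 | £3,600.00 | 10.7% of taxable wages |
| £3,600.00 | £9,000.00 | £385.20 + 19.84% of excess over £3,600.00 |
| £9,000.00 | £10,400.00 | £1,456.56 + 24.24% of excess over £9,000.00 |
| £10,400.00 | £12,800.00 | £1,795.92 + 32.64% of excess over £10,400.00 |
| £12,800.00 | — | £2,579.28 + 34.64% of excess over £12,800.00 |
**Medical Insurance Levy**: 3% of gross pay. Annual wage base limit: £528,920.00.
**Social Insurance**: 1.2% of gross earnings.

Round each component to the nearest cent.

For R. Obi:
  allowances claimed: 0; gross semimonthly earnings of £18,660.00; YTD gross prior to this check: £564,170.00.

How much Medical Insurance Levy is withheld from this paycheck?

Medical Insurance Levy: YTD £564,170.00 ≥ cap £528,920.00 → £0.00

£0.00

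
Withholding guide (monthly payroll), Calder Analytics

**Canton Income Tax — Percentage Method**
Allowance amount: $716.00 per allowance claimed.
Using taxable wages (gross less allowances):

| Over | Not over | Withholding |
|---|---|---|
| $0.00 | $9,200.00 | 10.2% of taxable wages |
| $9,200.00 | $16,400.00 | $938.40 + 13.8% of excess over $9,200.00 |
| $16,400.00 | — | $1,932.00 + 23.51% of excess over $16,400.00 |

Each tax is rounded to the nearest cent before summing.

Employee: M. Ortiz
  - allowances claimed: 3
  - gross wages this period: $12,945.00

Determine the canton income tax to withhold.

$1,158.79

Canton Income Tax: taxable = $12,945.00 − 3×$716.00 = $10,797.00
  $938.40 + 13.8% × ($10,797.00 − $9,200.00) = $938.40 + 13.8% × $1,597.00 = $1,158.79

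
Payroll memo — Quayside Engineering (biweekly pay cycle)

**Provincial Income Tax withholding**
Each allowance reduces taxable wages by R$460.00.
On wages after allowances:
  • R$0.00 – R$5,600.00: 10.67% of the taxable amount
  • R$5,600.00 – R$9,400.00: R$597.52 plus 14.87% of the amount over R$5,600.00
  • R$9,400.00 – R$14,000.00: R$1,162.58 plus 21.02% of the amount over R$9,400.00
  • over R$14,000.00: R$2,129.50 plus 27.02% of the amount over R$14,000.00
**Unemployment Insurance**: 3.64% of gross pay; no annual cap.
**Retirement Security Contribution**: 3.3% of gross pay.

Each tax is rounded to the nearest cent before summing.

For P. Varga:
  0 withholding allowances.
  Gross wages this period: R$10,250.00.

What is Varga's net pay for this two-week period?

Provincial Income Tax: taxable = R$10,250.00
  R$1,162.58 + 21.02% × (R$10,250.00 − R$9,400.00) = R$1,162.58 + 21.02% × R$850.00 = R$1,341.25
Unemployment Insurance: 3.64% × R$10,250.00 = R$373.10
Retirement Security Contribution: 3.3% × R$10,250.00 = R$338.25
Total withheld: R$1,341.25 + R$373.10 + R$338.25 = R$2,052.60
Net pay: R$10,250.00 − R$2,052.60 = R$8,197.40

R$8,197.40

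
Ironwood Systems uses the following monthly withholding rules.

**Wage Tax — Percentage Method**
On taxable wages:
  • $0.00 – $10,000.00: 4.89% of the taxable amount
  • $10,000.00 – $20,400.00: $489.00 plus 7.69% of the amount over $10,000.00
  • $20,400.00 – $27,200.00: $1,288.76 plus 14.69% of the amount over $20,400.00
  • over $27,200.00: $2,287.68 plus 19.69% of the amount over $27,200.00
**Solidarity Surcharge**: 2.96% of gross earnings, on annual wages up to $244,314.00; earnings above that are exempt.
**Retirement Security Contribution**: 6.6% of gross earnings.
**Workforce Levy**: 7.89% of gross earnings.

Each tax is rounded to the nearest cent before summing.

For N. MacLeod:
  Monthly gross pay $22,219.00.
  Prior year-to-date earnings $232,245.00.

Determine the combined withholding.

Wage Tax: taxable = $22,219.00
  $1,288.76 + 14.69% × ($22,219.00 − $20,400.00) = $1,288.76 + 14.69% × $1,819.00 = $1,555.97
Solidarity Surcharge: cap $244,314.00 − YTD $232,245.00 = $12,069.00 subject; 2.96% × $12,069.00 = $357.24
Retirement Security Contribution: 6.6% × $22,219.00 = $1,466.45
Workforce Levy: 7.89% × $22,219.00 = $1,753.08
Total: $1,555.97 + $357.24 + $1,466.45 + $1,753.08 = $5,132.74

$5,132.74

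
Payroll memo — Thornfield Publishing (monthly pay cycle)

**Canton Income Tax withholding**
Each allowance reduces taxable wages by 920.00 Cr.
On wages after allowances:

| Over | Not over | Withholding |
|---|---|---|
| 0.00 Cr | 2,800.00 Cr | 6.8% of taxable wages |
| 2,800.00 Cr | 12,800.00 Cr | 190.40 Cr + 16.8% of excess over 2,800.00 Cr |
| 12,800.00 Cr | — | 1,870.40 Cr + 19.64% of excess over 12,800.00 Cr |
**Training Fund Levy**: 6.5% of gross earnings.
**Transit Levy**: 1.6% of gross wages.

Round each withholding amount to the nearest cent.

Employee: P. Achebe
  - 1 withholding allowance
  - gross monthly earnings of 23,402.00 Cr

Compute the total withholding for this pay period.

Canton Income Tax: taxable = 23,402.00 Cr − 1×920.00 Cr = 22,482.00 Cr
  1,870.40 Cr + 19.64% × (22,482.00 Cr − 12,800.00 Cr) = 1,870.40 Cr + 19.64% × 9,682.00 Cr = 3,771.94 Cr
Training Fund Levy: 6.5% × 23,402.00 Cr = 1,521.13 Cr
Transit Levy: 1.6% × 23,402.00 Cr = 374.43 Cr
Total: 3,771.94 Cr + 1,521.13 Cr + 374.43 Cr = 5,667.50 Cr

5,667.50 Cr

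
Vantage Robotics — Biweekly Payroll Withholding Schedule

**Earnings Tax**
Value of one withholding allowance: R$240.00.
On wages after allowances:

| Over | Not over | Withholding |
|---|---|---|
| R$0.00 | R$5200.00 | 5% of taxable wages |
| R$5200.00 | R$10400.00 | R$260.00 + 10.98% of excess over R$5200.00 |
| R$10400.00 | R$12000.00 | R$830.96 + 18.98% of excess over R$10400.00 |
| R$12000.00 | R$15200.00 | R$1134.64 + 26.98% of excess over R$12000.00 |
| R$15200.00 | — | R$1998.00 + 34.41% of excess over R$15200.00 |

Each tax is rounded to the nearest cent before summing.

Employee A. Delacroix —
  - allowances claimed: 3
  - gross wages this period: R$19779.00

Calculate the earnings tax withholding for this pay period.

Earnings Tax: taxable = R$19779.00 − 3×R$240.00 = R$19059.00
  R$1998.00 + 34.41% × (R$19059.00 − R$15200.00) = R$1998.00 + 34.41% × R$3859.00 = R$3325.88

R$3325.88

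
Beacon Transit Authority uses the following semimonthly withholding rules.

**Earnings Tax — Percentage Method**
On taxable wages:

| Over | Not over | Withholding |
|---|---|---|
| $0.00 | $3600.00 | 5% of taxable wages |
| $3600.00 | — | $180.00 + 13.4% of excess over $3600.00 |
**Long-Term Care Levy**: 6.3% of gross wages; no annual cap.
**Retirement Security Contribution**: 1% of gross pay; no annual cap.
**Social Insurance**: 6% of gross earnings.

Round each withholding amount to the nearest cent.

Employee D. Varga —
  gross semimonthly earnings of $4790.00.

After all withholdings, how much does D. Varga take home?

$3813.47

Earnings Tax: taxable = $4790.00
  $180.00 + 13.4% × ($4790.00 − $3600.00) = $180.00 + 13.4% × $1190.00 = $339.46
Long-Term Care Levy: 6.3% × $4790.00 = $301.77
Retirement Security Contribution: 1% × $4790.00 = $47.90
Social Insurance: 6% × $4790.00 = $287.40
Total withheld: $339.46 + $301.77 + $47.90 + $287.40 = $976.53
Net pay: $4790.00 − $976.53 = $3813.47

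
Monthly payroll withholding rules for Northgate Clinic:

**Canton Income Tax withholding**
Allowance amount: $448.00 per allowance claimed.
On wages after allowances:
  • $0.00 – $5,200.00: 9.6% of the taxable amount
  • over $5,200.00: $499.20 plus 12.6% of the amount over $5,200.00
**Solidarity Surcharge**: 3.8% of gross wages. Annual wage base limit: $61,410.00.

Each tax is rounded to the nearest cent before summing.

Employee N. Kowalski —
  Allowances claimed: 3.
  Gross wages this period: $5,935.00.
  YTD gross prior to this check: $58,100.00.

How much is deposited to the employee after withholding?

Canton Income Tax: taxable = $5,935.00 − 3×$448.00 = $4,591.00
  9.6% × $4,591.00 = $440.74
Solidarity Surcharge: cap $61,410.00 − YTD $58,100.00 = $3,310.00 subject; 3.8% × $3,310.00 = $125.78
Total withheld: $440.74 + $125.78 = $566.52
Net pay: $5,935.00 − $566.52 = $5,368.48

$5,368.48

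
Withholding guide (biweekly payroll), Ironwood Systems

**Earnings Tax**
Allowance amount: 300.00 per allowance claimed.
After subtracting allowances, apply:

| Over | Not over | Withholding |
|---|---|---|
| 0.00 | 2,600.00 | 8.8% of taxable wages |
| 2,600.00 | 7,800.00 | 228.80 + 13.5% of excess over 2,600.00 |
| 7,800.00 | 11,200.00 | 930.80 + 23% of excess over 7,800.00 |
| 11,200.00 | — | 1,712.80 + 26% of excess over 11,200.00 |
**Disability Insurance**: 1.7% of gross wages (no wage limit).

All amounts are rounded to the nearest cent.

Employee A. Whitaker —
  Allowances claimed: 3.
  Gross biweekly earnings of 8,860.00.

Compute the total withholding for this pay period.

1,118.22

Earnings Tax: taxable = 8,860.00 − 3×300.00 = 7,960.00
  930.80 + 23% × (7,960.00 − 7,800.00) = 930.80 + 23% × 160.00 = 967.60
Disability Insurance: 1.7% × 8,860.00 = 150.62
Total: 967.60 + 150.62 = 1,118.22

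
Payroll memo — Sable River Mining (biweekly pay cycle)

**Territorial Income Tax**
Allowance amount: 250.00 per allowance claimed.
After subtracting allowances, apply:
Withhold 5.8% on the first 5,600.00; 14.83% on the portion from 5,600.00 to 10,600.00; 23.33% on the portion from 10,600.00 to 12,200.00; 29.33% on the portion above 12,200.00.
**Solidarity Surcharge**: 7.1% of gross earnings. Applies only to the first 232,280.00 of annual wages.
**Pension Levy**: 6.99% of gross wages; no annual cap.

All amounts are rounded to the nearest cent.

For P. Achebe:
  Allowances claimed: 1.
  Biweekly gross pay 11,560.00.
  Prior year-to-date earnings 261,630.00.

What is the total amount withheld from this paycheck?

Territorial Income Tax: taxable = 11,560.00 − 1×250.00 = 11,310.00
  1,066.30 + 23.33% × (11,310.00 − 10,600.00) = 1,066.30 + 23.33% × 710.00 = 1,231.94
Solidarity Surcharge: YTD 261,630.00 ≥ cap 232,280.00 → 0.00
Pension Levy: 6.99% × 11,560.00 = 808.04
Total: 1,231.94 + 0.00 + 808.04 = 2,039.98

2,039.98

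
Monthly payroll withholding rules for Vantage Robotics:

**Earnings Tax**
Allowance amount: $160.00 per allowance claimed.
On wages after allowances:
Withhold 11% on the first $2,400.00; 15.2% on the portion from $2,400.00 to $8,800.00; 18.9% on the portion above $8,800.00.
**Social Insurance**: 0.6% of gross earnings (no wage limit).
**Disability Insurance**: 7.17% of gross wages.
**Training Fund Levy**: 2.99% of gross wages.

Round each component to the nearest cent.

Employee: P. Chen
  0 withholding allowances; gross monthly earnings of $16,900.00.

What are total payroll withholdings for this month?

$4,586.14

Earnings Tax: taxable = $16,900.00
  $1,236.80 + 18.9% × ($16,900.00 − $8,800.00) = $1,236.80 + 18.9% × $8,100.00 = $2,767.70
Social Insurance: 0.6% × $16,900.00 = $101.40
Disability Insurance: 7.17% × $16,900.00 = $1,211.73
Training Fund Levy: 2.99% × $16,900.00 = $505.31
Total: $2,767.70 + $101.40 + $1,211.73 + $505.31 = $4,586.14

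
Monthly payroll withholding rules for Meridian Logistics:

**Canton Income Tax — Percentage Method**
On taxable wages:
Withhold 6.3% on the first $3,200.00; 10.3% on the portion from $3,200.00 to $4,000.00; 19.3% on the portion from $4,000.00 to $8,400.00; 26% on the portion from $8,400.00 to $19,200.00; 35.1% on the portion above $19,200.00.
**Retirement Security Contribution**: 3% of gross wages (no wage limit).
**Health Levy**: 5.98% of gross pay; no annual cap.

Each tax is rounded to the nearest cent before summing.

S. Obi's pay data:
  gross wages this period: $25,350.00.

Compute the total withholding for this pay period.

Canton Income Tax: taxable = $25,350.00
  $3,941.20 + 35.1% × ($25,350.00 − $19,200.00) = $3,941.20 + 35.1% × $6,150.00 = $6,099.85
Retirement Security Contribution: 3% × $25,350.00 = $760.50
Health Levy: 5.98% × $25,350.00 = $1,515.93
Total: $6,099.85 + $760.50 + $1,515.93 = $8,376.28

$8,376.28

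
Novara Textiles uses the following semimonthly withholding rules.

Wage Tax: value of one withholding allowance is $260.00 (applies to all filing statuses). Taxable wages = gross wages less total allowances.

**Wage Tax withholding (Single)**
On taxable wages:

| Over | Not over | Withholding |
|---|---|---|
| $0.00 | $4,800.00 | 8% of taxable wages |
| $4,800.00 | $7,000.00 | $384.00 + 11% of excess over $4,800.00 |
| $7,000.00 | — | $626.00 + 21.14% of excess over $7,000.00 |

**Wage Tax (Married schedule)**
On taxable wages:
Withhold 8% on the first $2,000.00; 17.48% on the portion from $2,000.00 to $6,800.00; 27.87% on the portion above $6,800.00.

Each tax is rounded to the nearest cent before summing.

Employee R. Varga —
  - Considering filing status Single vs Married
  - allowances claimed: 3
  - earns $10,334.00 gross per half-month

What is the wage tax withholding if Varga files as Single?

$1,165.92

Wage Tax (Single): taxable = $10,334.00 − 3×$260.00 = $9,554.00
  $626.00 + 21.14% × ($9,554.00 − $7,000.00) = $626.00 + 21.14% × $2,554.00 = $1,165.92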